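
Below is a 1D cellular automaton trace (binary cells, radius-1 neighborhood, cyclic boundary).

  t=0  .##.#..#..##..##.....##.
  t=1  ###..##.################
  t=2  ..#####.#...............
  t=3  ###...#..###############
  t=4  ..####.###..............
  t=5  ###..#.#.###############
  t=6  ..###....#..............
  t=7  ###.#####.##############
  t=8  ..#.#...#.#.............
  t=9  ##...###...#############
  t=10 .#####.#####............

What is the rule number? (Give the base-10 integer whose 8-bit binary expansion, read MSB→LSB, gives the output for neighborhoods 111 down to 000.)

91

  ### -> .   bit 7 = 0  t=1,i=0
  ##. -> #   bit 6 = 1  t=0,i=2
  #.# -> .   bit 5 = 0  t=0,i=3
  #.. -> #   bit 4 = 1  t=0,i=5
  .## -> #   bit 3 = 1  t=0,i=1
  .#. -> .   bit 2 = 0  t=0,i=4
  ..# -> #   bit 1 = 1  t=0,i=0
  ... -> #   bit 0 = 1  t=0,i=17
  bits 01011011 = 91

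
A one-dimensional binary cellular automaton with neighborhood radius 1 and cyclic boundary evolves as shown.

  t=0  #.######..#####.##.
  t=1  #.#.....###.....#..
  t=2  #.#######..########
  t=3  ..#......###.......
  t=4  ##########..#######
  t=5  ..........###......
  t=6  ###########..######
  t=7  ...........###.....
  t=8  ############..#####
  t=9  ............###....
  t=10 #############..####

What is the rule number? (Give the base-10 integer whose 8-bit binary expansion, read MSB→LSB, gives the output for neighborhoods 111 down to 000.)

31

  [7] ### => .  t=0,i=3
  [6] ##. => .  t=0,i=7
  [5] #.# => .  t=0,i=1
  [4] #.. => #  t=0,i=8
  [3] .## => #  t=0,i=2
  [2] .#. => #  t=0,i=0
  [1] ..# => #  t=0,i=9
  [0] ... => #  t=1,i=4
  bits 00011111 = 31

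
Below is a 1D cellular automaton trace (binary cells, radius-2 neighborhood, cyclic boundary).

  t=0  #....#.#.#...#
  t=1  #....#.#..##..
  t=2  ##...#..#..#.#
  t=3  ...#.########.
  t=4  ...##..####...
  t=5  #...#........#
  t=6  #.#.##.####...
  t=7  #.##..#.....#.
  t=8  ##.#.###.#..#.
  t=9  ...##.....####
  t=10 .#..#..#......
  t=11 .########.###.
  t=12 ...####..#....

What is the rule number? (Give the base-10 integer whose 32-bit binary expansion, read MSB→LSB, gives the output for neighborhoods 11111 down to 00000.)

  ##### -> #   bit 31 = 1  t=3,i=7
  ####. -> .   bit 30 = 0  t=3,i=11
  ###.# -> .   bit 29 = 0  t=8,i=7
  ###.. -> .   bit 28 = 0  t=2,i=1
  ##.## -> #   bit 27 = 1  t=6,i=6
  ##.#. -> .   bit 26 = 0  t=8,i=2
  ##..# -> .   bit 25 = 0  t=1,i=12
  ##... -> .   bit 24 = 0  t=0,i=1
  #.### -> .   bit 23 = 0  t=2,i=13
  #.##. -> .   bit 22 = 0  t=6,i=4
  #.#.# -> #   bit 21 = 1  t=0,i=7
  #.#.. -> .   bit 20 = 0  t=0,i=9
  #..## -> .   bit 19 = 0  t=1,i=9
  #..#. -> #   bit 18 = 1  t=1,i=13
  #...# -> #   bit 17 = 1  t=0,i=11
  #.... -> .   bit 16 = 0  t=0,i=2
  .#### -> .   bit 15 = 0  t=3,i=6
  .###. -> .   bit 14 = 0  t=2,i=0
  .##.# -> .   bit 13 = 0  t=6,i=5
  .##.. -> #   bit 12 = 1  t=0,i=0
  .#.## -> #   bit 11 = 1  t=2,i=12
  .#.#. -> .   bit 10 = 0  t=0,i=6
  .#..# -> #   bit 9 = 1  t=1,i=8
  .#... -> #   bit 8 = 1  t=0,i=10
  ..### -> .   bit 7 = 0  t=4,i=7
  ..##. -> .   bit 6 = 0  t=0,i=13
  ..#.# -> #   bit 5 = 1  t=0,i=5
  ..#.. -> #   bit 4 = 1  t=1,i=0
  ...## -> .   bit 3 = 0  t=0,i=12
  ...#. -> .   bit 2 = 0  t=0,i=4
  ....# -> .   bit 1 = 0  t=0,i=3
  ..... -> #   bit 0 = 1  t=4,i=0
  bits 10001000001001100001101100110001 = 2284198705

2284198705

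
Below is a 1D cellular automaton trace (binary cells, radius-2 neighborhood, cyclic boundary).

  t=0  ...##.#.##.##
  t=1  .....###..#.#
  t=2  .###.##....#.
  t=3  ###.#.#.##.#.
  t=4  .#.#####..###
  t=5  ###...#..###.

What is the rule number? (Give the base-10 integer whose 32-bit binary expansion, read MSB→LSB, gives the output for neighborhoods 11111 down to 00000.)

1277779091

  #####|.  b31=0 t=4,i=5
  ####.|#  b30=1 t=4,i=6
  ###.#|.  b29=0 t=2,i=3
  ###..|.  b28=0 t=1,i=7
  ##.##|#  b27=1 t=0,i=10
  ##.#.|#  b26=1 t=0,i=5
  ##..#|.  b25=0 t=1,i=8
  ##...|.  b24=0 t=0,i=0
  #.###|.  b23=0 t=3,i=0
  #.##.|.  b22=0 t=0,i=8
  #.#.#|#  b21=1 t=0,i=6
  #.#..|.  b20=0 t=1,i=12
  #..##|#  b19=1 t=2,i=0
  #..#.|.  b18=0 t=1,i=9
  #...#|.  b17=0 t=0,i=1
  #....|#  b16=1 t=1,i=1
  .####|.  b15=0 t=4,i=4
  .###.|#  b14=1 t=1,i=6
  .##.#|.  b13=0 t=0,i=4
  .##..|#  b12=1 t=0,i=12
  .#.##|#  b11=1 t=0,i=7
  .#.#.|#  b10=1 t=1,i=11
  .#..#|.  b9=0 t=2,i=12
  .#...|.  b8=0 t=1,i=0
  ..###|#  b7=1 t=1,i=5
  ..##.|.  b6=0 t=0,i=3
  ..#.#|.  b5=0 t=1,i=10
  ..#..|#  b4=1 t=2,i=11
  ...##|.  b3=0 t=0,i=2
  ...#.|.  b2=0 t=2,i=10
  ....#|#  b1=1 t=1,i=3
  .....|#  b0=1 t=1,i=2
  bits 01001100001010010101110010010011 = 1277779091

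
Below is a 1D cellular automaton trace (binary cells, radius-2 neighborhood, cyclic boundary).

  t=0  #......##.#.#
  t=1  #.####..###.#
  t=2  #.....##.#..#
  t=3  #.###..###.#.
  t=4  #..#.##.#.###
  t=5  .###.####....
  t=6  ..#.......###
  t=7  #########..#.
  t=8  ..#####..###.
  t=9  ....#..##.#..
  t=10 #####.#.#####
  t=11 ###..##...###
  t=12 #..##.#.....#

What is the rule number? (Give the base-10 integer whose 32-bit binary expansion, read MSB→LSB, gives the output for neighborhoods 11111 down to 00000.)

2256368951

  [31] ##### => #  t=7,i=2
  [30] ####. => .  t=1,i=4
  [29] ###.# => .  t=1,i=10
  [28] ###.. => .  t=1,i=5
  [27] ##.## => .  t=1,i=1
  [26] ##.#. => #  t=0,i=9
  [25] ##..# => #  t=1,i=6
  [24] ##... => .  t=0,i=1
  [23] #.### => .  t=1,i=2
  [22] #.##. => #  t=0,i=12
  [21] #.#.# => #  t=0,i=10
  [20] #.#.. => #  t=2,i=9
  [19] #..## => #  t=1,i=7
  [18] #..#. => #  t=4,i=2
  [17] #...# => .  t=8,i=0
  [16] #.... => #  t=0,i=2
  [15] .#### => .  t=1,i=3
  [14] .###. => #  t=1,i=9
  [13] .##.# => #  t=0,i=8
  [12] .##.. => #  t=0,i=0
  [11] .#.## => .  t=0,i=11
  [10] .#.#. => #  t=3,i=12
  [9] .#..# => .  t=2,i=10
  [8] .#... => #  t=6,i=3
  [7] ..### => .  t=1,i=8
  [6] ..##. => .  t=0,i=7
  [5] ..#.# => #  t=4,i=3
  [4] ..#.. => #  t=6,i=2
  [3] ...## => .  t=0,i=6
  [2] ...#. => #  t=9,i=3
  [1] ....# => #  t=0,i=5
  [0] ..... => #  t=0,i=3
  bits 10000110011111010111010100110111 = 2256368951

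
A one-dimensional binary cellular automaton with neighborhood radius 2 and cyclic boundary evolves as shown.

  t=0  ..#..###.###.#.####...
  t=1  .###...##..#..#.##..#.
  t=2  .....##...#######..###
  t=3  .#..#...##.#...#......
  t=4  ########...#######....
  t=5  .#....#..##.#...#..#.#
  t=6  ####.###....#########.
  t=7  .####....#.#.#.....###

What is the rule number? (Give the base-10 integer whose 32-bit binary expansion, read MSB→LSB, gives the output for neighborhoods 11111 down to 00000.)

  [31] ##### => .  t=2,i=12
  [30] ####. => #  t=0,i=17
  [29] ###.# => #  t=0,i=7
  [28] ###.. => .  t=0,i=18
  [27] ##.## => #  t=0,i=8
  [26] ##.#. => .  t=0,i=12
  [25] ##..# => .  t=1,i=9
  [24] ##... => .  t=0,i=19
  [23] #.### => .  t=0,i=9
  [22] #.##. => #  t=1,i=16
  [21] #.#.# => .  t=0,i=13
  [20] #.#.. => #  t=3,i=11
  [19] #..## => .  t=0,i=4
  [18] #..#. => #  t=1,i=10
  [17] #...# => #  t=1,i=5
  [16] #.... => #  t=0,i=20
  [15] .#### => #  t=0,i=16
  [14] .###. => .  t=0,i=6
  [13] .##.# => .  t=3,i=9
  [12] .##.. => .  t=1,i=8
  [11] .#.## => #  t=0,i=14
  [10] .#.#. => #  t=5,i=0
  [9] .#..# => #  t=0,i=3
  [8] .#... => #  t=3,i=5
  [7] ..### => .  t=0,i=5
  [6] ..##. => .  t=1,i=7
  [5] ..#.# => #  t=1,i=14
  [4] ..#.. => #  t=0,i=2
  [3] ...## => #  t=1,i=6
  [2] ...#. => #  t=0,i=1
  [1] ....# => .  t=0,i=0
  [0] ..... => .  t=0,i=21
  bits 01101000010101111000111100111100 = 1750568764

1750568764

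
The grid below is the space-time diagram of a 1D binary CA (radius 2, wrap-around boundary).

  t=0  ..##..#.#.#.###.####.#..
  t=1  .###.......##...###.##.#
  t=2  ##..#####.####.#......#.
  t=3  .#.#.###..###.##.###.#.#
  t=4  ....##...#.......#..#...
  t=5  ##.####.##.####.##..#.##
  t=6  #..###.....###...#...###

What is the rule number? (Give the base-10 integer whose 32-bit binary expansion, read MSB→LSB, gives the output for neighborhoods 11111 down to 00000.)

  [31] ##### => #  t=2,i=6
  [30] ####. => #  t=0,i=18
  [29] ###.# => .  t=0,i=14
  [28] ###.. => .  t=1,i=3
  [27] ##.## => .  t=0,i=15
  [26] ##.#. => #  t=0,i=20
  [25] ##..# => .  t=0,i=4
  [24] ##... => #  t=1,i=4
  [23] #.### => #  t=0,i=12
  [22] #.##. => .  t=1,i=20
  [21] #.#.# => .  t=0,i=8
  [20] #.#.. => #  t=0,i=21
  [19] #..## => #  t=2,i=3
  [18] #..#. => .  t=0,i=5
  [17] #...# => .  t=1,i=14
  [16] #.... => #  t=0,i=23
  [15] .#### => #  t=0,i=17
  [14] .###. => .  t=0,i=13
  [13] .##.# => .  t=1,i=21
  [12] .##.. => #  t=0,i=3
  [11] .#.## => #  t=0,i=11
  [10] .#.#. => .  t=0,i=7
  [9] .#..# => .  t=4,i=18
  [8] .#... => .  t=0,i=22
  [7] ..### => .  t=1,i=16
  [6] ..##. => #  t=0,i=2
  [5] ..#.# => .  t=0,i=6
  [4] ..#.. => #  t=4,i=9
  [3] ...## => #  t=0,i=1
  [2] ...#. => #  t=2,i=21
  [1] ....# => .  t=0,i=0
  [0] ..... => #  t=1,i=6
  bits 11000101100110011001100001011101 = 3315177565

3315177565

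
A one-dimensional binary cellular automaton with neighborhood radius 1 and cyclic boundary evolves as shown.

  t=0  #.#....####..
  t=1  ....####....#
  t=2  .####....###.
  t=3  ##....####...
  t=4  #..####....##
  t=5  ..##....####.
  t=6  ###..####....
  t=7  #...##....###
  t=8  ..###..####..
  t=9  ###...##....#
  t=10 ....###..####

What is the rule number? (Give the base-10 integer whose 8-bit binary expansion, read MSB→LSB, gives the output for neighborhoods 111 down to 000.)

11

  ###|.  b7=0 t=0,i=8
  ##.|.  b6=0 t=0,i=10
  #.#|.  b5=0 t=0,i=1
  #..|.  b4=0 t=0,i=3
  .##|#  b3=1 t=0,i=7
  .#.|.  b2=0 t=0,i=0
  ..#|#  b1=1 t=0,i=6
  ...|#  b0=1 t=0,i=4
  bits 00001011 = 11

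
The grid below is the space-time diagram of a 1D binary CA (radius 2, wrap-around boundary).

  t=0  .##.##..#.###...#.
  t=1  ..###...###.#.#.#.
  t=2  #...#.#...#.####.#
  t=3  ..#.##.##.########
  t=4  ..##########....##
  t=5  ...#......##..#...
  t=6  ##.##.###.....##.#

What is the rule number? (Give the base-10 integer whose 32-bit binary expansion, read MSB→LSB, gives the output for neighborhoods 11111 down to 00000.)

  nb #####: next=.  (t=3,i=12, bit31=0)
  nb ####.: next=#  (t=2,i=14, bit30=1)
  nb ###.#: next=#  (t=1,i=10, bit29=1)
  nb ###..: next=#  (t=0,i=12, bit28=1)
  nb ##.##: next=#  (t=0,i=3, bit27=1)
  nb ##.#.: next=.  (t=1,i=11, bit26=0)
  nb ##..#: next=.  (t=0,i=6, bit25=0)
  nb ##...: next=.  (t=0,i=13, bit24=0)
  nb #.###: next=#  (t=0,i=10, bit23=1)
  nb #.##.: next=#  (t=0,i=4, bit22=1)
  nb #.#.#: next=#  (t=1,i=12, bit21=1)
  nb #.#..: next=.  (t=1,i=16, bit20=0)
  nb #..##: next=.  (t=0,i=0, bit19=0)
  nb #..#.: next=.  (t=0,i=7, bit18=0)
  nb #...#: next=#  (t=0,i=14, bit17=1)
  nb #....: next=.  (t=4,i=13, bit16=0)
  nb .####: next=#  (t=2,i=13, bit15=1)
  nb .###.: next=.  (t=0,i=11, bit14=0)
  nb .##.#: next=#  (t=0,i=2, bit13=1)
  nb .##..: next=.  (t=0,i=5, bit12=0)
  nb .#.##: next=#  (t=0,i=9, bit11=1)
  nb .#.#.: next=#  (t=1,i=13, bit10=1)
  nb .#..#: next=.  (t=0,i=17, bit9=0)
  nb .#...: next=#  (t=1,i=17, bit8=1)
  nb ..###: next=.  (t=1,i=2, bit7=0)
  nb ..##.: next=.  (t=0,i=1, bit6=0)
  nb ..#.#: next=#  (t=0,i=8, bit5=1)
  nb ..#..: next=#  (t=0,i=16, bit4=1)
  nb ...##: next=.  (t=1,i=1, bit3=0)
  nb ...#.: next=.  (t=0,i=15, bit2=0)
  nb ....#: next=#  (t=4,i=14, bit1=1)
  nb .....: next=#  (t=5,i=0, bit0=1)
  bits 01111000111000101010110100110011 = 2028121395

2028121395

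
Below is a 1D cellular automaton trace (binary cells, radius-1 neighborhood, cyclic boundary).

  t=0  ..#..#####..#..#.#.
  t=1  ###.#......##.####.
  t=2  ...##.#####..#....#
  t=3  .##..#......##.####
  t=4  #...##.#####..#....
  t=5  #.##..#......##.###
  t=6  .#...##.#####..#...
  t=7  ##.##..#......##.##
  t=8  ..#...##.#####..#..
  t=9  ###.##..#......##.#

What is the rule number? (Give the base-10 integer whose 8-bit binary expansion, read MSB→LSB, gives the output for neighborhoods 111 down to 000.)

  ### -> .   bit 7 = 0  t=0,i=6
  ##. -> .   bit 6 = 0  t=0,i=9
  #.# -> #   bit 5 = 1  t=0,i=16
  #.. -> .   bit 4 = 0  t=0,i=3
  .## -> .   bit 3 = 0  t=0,i=5
  .#. -> #   bit 2 = 1  t=0,i=2
  ..# -> #   bit 1 = 1  t=0,i=1
  ... -> #   bit 0 = 1  t=0,i=0
  bits 00100111 = 39

39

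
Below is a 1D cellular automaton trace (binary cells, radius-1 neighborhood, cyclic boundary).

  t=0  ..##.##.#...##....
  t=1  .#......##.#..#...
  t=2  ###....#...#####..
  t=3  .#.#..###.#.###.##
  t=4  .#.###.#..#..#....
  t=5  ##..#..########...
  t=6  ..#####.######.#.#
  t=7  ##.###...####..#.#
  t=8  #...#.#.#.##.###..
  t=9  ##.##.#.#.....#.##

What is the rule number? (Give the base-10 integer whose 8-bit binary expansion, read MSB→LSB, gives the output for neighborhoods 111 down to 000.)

  ### -> #   bit 7 = 1  t=2,i=1
  ##. -> .   bit 6 = 0  t=0,i=3
  #.# -> .   bit 5 = 0  t=0,i=4
  #.. -> #   bit 4 = 1  t=0,i=9
  .## -> .   bit 3 = 0  t=0,i=2
  .#. -> #   bit 2 = 1  t=0,i=8
  ..# -> #   bit 1 = 1  t=0,i=1
  ... -> .   bit 0 = 0  t=0,i=0
  bits 10010110 = 150

150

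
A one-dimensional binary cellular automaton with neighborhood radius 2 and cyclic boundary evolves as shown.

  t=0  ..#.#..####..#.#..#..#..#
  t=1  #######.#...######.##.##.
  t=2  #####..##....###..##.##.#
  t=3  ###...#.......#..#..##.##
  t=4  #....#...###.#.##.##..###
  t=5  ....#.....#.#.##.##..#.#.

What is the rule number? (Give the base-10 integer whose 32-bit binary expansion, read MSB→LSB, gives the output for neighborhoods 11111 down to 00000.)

  nb #####: next=#  (t=1,i=2, bit31=1)
  nb ####.: next=.  (t=0,i=9, bit30=0)
  nb ###.#: next=.  (t=1,i=6, bit29=0)
  nb ###..: next=.  (t=0,i=10, bit28=0)
  nb ##.##: next=#  (t=1,i=18, bit27=1)
  nb ##.#.: next=#  (t=1,i=7, bit26=1)
  nb ##..#: next=.  (t=0,i=11, bit25=0)
  nb ##...: next=.  (t=2,i=9, bit24=0)
  nb #.###: next=#  (t=1,i=0, bit23=1)
  nb #.##.: next=#  (t=1,i=19, bit22=1)
  nb #.#.#: next=.  (t=4,i=13, bit21=0)
  nb #.#..: next=#  (t=0,i=4, bit20=1)
  nb #..##: next=#  (t=0,i=6, bit19=1)
  nb #..#.: next=#  (t=0,i=1, bit18=1)
  nb #...#: next=.  (t=1,i=10, bit17=0)
  nb #....: next=.  (t=2,i=10, bit16=0)
  nb .####: next=#  (t=0,i=8, bit15=1)
  nb .###.: next=#  (t=2,i=14, bit14=1)
  nb .##.#: next=.  (t=1,i=20, bit13=0)
  nb .##..: next=.  (t=2,i=8, bit12=0)
  nb .#.##: next=#  (t=4,i=14, bit11=1)
  nb .#.#.: next=#  (t=0,i=3, bit10=1)
  nb .#..#: next=#  (t=0,i=0, bit9=1)
  nb .#...: next=.  (t=1,i=9, bit8=0)
  nb ..###: next=.  (t=0,i=7, bit7=0)
  nb ..##.: next=.  (t=2,i=7, bit6=0)
  nb ..#.#: next=#  (t=0,i=2, bit5=1)
  nb ..#..: next=.  (t=0,i=18, bit4=0)
  nb ...##: next=.  (t=1,i=11, bit3=0)
  nb ...#.: next=#  (t=3,i=5, bit2=1)
  nb ....#: next=.  (t=2,i=11, bit1=0)
  nb .....: next=#  (t=3,i=9, bit0=1)
  bits 10001100110111001100111000100101 = 2363280933

2363280933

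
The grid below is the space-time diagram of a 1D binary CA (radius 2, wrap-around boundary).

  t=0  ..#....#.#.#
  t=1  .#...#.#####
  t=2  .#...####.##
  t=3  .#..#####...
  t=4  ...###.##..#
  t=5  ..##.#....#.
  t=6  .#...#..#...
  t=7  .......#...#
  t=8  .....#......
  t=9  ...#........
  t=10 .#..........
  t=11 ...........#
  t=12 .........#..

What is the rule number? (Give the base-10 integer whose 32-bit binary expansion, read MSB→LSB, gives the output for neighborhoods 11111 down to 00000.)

  #####|.  b31=0 t=1,i=9
  ####.|#  b30=1 t=1,i=10
  ###.#|#  b29=1 t=1,i=11
  ###..|#  b28=1 t=3,i=8
  ##.##|.  b27=0 t=2,i=9
  ##.#.|.  b26=0 t=1,i=0
  ##..#|.  b25=0 t=4,i=9
  ##...|.  b24=0 t=3,i=9
  #.###|#  b23=1 t=1,i=7
  #.##.|.  b22=0 t=2,i=10
  #.#.#|#  b21=1 t=0,i=9
  #.#..|#  b20=1 t=0,i=11
  #..##|#  b19=1 t=3,i=3
  #..#.|#  b18=1 t=0,i=1
  #...#|.  b17=0 t=1,i=3
  #....|.  b16=0 t=0,i=4
  .####|#  b15=1 t=1,i=8
  .###.|.  b14=0 t=4,i=4
  .##.#|.  b13=0 t=2,i=11
  .##..|.  b12=0 t=4,i=8
  .#.##|#  b11=1 t=1,i=6
  .#.#.|#  b10=1 t=0,i=8
  .#..#|.  b9=0 t=0,i=0
  .#...|.  b8=0 t=0,i=3
  ..###|#  b7=1 t=2,i=5
  ..##.|.  b6=0 t=5,i=2
  ..#.#|#  b5=1 t=0,i=7
  ..#..|.  b4=0 t=0,i=2
  ...##|#  b3=1 t=2,i=4
  ...#.|.  b2=0 t=0,i=6
  ....#|#  b1=1 t=0,i=5
  .....|.  b0=0 t=7,i=2
  bits 01110000101111001000110010101010 = 1891404970

1891404970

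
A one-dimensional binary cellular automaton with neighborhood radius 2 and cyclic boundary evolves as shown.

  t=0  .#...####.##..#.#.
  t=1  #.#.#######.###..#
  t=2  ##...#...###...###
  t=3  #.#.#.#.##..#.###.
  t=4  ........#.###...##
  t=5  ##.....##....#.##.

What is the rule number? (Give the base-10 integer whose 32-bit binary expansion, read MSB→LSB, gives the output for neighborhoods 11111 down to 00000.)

  ##### -> .   bit 31 = 0  t=1,i=6
  ####. -> #   bit 30 = 1  t=0,i=7
  ###.# -> #   bit 29 = 1  t=0,i=8
  ###.. -> .   bit 28 = 0  t=1,i=14
  ##.## -> #   bit 27 = 1  t=0,i=9
  ##.#. -> #   bit 26 = 1  t=1,i=1
  ##..# -> #   bit 25 = 1  t=0,i=12
  ##... -> #   bit 24 = 1  t=2,i=2
  #.### -> .   bit 23 = 0  t=1,i=4
  #.##. -> #   bit 22 = 1  t=0,i=10
  #.#.# -> .   bit 21 = 0  t=1,i=2
  #.#.. -> .   bit 20 = 0  t=0,i=16
  #..## -> #   bit 19 = 1  t=1,i=16
  #..#. -> #   bit 18 = 1  t=0,i=0
  #...# -> .   bit 17 = 0  t=0,i=3
  #.... -> #   bit 16 = 1  t=4,i=1
  .#### -> #   bit 15 = 1  t=0,i=6
  .###. -> .   bit 14 = 0  t=1,i=13
  .##.# -> #   bit 13 = 1  t=1,i=0
  .##.. -> .   bit 12 = 0  t=0,i=11
  .#.## -> .   bit 11 = 0  t=1,i=3
  .#.#. -> .   bit 10 = 0  t=0,i=15
  .#..# -> #   bit 9 = 1  t=0,i=17
  .#... -> #   bit 8 = 1  t=0,i=2
  ..### -> #   bit 7 = 1  t=0,i=5
  ..##. -> #   bit 6 = 1  t=1,i=17
  ..#.# -> #   bit 5 = 1  t=0,i=14
  ..#.. -> .   bit 4 = 0  t=0,i=1
  ...## -> #   bit 3 = 1  t=0,i=4
  ...#. -> #   bit 2 = 1  t=2,i=4
  ....# -> .   bit 1 = 0  t=4,i=6
  ..... -> .   bit 0 = 0  t=4,i=2
  bits 01101111010011011010001111101100 = 1867359212

1867359212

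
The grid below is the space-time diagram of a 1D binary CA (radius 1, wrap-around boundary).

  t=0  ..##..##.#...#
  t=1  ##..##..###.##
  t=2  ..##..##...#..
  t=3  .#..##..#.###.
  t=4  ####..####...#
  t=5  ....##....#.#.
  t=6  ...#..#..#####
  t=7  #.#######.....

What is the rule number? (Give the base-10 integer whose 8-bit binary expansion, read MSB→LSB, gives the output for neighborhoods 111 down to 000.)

54

  nb ###: next=.  (t=1,i=0, bit7=0)
  nb ##.: next=.  (t=0,i=3, bit6=0)
  nb #.#: next=#  (t=0,i=8, bit5=1)
  nb #..: next=#  (t=0,i=0, bit4=1)
  nb .##: next=.  (t=0,i=2, bit3=0)
  nb .#.: next=#  (t=0,i=9, bit2=1)
  nb ..#: next=#  (t=0,i=1, bit1=1)
  nb ...: next=.  (t=0,i=11, bit0=0)
  bits 00110110 = 54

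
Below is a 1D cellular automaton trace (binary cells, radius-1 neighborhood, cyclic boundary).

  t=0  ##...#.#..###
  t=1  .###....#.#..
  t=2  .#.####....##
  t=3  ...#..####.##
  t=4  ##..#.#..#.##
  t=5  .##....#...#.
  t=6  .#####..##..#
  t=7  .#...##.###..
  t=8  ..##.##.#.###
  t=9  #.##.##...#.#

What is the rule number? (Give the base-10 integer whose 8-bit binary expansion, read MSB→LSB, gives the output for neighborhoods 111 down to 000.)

  ###|.  b7=0 t=0,i=0
  ##.|#  b6=1 t=0,i=1
  #.#|.  b5=0 t=0,i=6
  #..|#  b4=1 t=0,i=2
  .##|#  b3=1 t=0,i=10
  .#.|.  b2=0 t=0,i=5
  ..#|.  b1=0 t=0,i=4
  ...|#  b0=1 t=0,i=3
  bits 01011001 = 89

89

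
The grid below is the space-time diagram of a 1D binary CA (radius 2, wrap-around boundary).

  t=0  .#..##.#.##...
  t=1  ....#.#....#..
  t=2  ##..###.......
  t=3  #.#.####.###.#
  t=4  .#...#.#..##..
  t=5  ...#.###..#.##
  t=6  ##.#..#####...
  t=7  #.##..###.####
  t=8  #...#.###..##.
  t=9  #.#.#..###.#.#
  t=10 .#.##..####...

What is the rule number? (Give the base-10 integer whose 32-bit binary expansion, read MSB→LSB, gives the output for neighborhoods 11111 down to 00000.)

  #####|#  b31=1 t=6,i=8
  ####.|.  b30=0 t=3,i=6
  ###.#|#  b29=1 t=3,i=7
  ###..|#  b28=1 t=2,i=6
  ##.##|.  b27=0 t=3,i=8
  ##.#.|#  b26=1 t=0,i=6
  ##..#|#  b25=1 t=2,i=2
  ##...|#  b24=1 t=0,i=11
  #.###|.  b23=0 t=3,i=4
  #.##.|.  b22=0 t=0,i=9
  #.#.#|.  b21=0 t=0,i=7
  #.#..|#  b20=1 t=1,i=6
  #..##|.  b19=0 t=0,i=3
  #..#.|#  b18=1 t=5,i=9
  #...#|#  b17=1 t=4,i=3
  #....|.  b16=0 t=0,i=12
  .####|#  b15=1 t=3,i=5
  .###.|#  b14=1 t=2,i=5
  .##.#|.  b13=0 t=0,i=5
  .##..|.  b12=0 t=0,i=10
  .#.##|.  b11=0 t=0,i=8
  .#.#.|#  b10=1 t=1,i=5
  .#..#|.  b9=0 t=0,i=2
  .#...|.  b8=0 t=1,i=7
  ..###|#  b7=1 t=2,i=4
  ..##.|#  b6=1 t=0,i=4
  ..#.#|#  b5=1 t=1,i=4
  ..#..|.  b4=0 t=0,i=1
  ...##|#  b3=1 t=2,i=13
  ...#.|.  b2=0 t=0,i=0
  ....#|.  b1=0 t=0,i=13
  .....|#  b0=1 t=1,i=0
  bits 10110111000101101100010011101001 = 3071722729

3071722729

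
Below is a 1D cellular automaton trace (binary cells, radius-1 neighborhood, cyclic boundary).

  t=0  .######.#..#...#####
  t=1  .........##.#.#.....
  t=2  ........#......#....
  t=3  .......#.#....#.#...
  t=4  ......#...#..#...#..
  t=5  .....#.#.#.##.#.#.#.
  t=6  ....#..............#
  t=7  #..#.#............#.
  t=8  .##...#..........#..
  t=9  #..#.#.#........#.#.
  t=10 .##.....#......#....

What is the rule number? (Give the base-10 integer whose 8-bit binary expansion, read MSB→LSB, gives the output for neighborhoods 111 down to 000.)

18

  [7] ### => .  t=0,i=2
  [6] ##. => .  t=0,i=6
  [5] #.# => .  t=0,i=0
  [4] #.. => #  t=0,i=9
  [3] .## => .  t=0,i=1
  [2] .#. => .  t=0,i=8
  [1] ..# => #  t=0,i=10
  [0] ... => .  t=0,i=13
  bits 00010010 = 18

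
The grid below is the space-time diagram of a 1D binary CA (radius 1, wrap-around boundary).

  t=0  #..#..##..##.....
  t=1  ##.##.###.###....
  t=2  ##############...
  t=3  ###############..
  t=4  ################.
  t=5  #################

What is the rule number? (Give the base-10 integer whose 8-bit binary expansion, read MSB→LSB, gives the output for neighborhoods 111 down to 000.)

  nb ###: next=#  (t=1,i=7, bit7=1)
  nb ##.: next=#  (t=0,i=7, bit6=1)
  nb #.#: next=#  (t=1,i=2, bit5=1)
  nb #..: next=#  (t=0,i=1, bit4=1)
  nb .##: next=#  (t=0,i=6, bit3=1)
  nb .#.: next=#  (t=0,i=0, bit2=1)
  nb ..#: next=.  (t=0,i=2, bit1=0)
  nb ...: next=.  (t=0,i=13, bit0=0)
  bits 11111100 = 252

252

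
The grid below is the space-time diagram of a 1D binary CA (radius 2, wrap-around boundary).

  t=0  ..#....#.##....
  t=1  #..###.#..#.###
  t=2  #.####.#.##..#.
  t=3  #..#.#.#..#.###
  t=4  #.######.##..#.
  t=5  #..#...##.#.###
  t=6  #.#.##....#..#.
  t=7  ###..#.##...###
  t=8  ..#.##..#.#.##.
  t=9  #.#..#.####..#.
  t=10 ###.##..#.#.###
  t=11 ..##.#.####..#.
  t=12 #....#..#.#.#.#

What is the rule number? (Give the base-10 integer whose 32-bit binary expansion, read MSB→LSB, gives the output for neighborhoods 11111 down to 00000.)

943707555

  nb #####: next=.  (t=4,i=4, bit31=0)
  nb ####.: next=.  (t=1,i=14, bit30=0)
  nb ###.#: next=#  (t=1,i=5, bit29=1)
  nb ###..: next=#  (t=1,i=0, bit28=1)
  nb ##.##: next=#  (t=4,i=8, bit27=1)
  nb ##.#.: next=.  (t=1,i=6, bit26=0)
  nb ##..#: next=.  (t=1,i=1, bit25=0)
  nb ##...: next=.  (t=0,i=11, bit24=0)
  nb #.###: next=.  (t=1,i=12, bit23=0)
  nb #.##.: next=.  (t=0,i=9, bit22=0)
  nb #.#.#: next=#  (t=2,i=0, bit21=1)
  nb #.#..: next=#  (t=1,i=7, bit20=1)
  nb #..##: next=#  (t=1,i=2, bit19=1)
  nb #..#.: next=#  (t=1,i=9, bit18=1)
  nb #...#: next=#  (t=5,i=5, bit17=1)
  nb #....: next=#  (t=0,i=4, bit16=1)
  nb .####: next=#  (t=1,i=13, bit15=1)
  nb .###.: next=#  (t=1,i=4, bit14=1)
  nb .##.#: next=.  (t=5,i=8, bit13=0)
  nb .##..: next=#  (t=0,i=10, bit12=1)
  nb .#.##: next=.  (t=0,i=8, bit11=0)
  nb .#.#.: next=#  (t=2,i=14, bit10=1)
  nb .#..#: next=.  (t=1,i=8, bit9=0)
  nb .#...: next=#  (t=0,i=3, bit8=1)
  nb ..###: next=#  (t=1,i=3, bit7=1)
  nb ..##.: next=.  (t=5,i=7, bit6=0)
  nb ..#.#: next=#  (t=0,i=7, bit5=1)
  nb ..#..: next=.  (t=0,i=2, bit4=0)
  nb ...##: next=.  (t=5,i=6, bit3=0)
  nb ...#.: next=.  (t=0,i=1, bit2=0)
  nb ....#: next=#  (t=0,i=0, bit1=1)
  nb .....: next=#  (t=0,i=13, bit0=1)
  bits 00111000001111111101010110100011 = 943707555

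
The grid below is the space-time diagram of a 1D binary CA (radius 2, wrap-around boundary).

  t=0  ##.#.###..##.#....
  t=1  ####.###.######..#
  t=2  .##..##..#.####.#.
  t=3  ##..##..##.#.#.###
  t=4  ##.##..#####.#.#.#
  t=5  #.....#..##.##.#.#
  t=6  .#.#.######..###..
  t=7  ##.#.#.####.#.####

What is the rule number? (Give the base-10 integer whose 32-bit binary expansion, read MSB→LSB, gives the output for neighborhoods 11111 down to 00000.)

3586024317

  ##### -> #   bit 31 = 1  t=1,i=1
  ####. -> #   bit 30 = 1  t=1,i=2
  ###.# -> .   bit 29 = 0  t=1,i=3
  ###.. -> #   bit 28 = 1  t=0,i=7
  ##.## -> .   bit 27 = 0  t=1,i=4
  ##.#. -> #   bit 26 = 1  t=0,i=2
  ##..# -> .   bit 25 = 0  t=0,i=8
  ##... -> #   bit 24 = 1  t=5,i=1
  #.### -> #   bit 23 = 1  t=0,i=5
  #.##. -> .   bit 22 = 0  t=4,i=3
  #.#.# -> #   bit 21 = 1  t=0,i=3
  #.#.. -> #   bit 20 = 1  t=0,i=13
  #..## -> #   bit 19 = 1  t=0,i=9
  #..#. -> #   bit 18 = 1  t=2,i=8
  #...# -> #   bit 17 = 1  t=6,i=17
  #.... -> .   bit 16 = 0  t=0,i=15
  .#### -> .   bit 15 = 0  t=1,i=0
  .###. -> #   bit 14 = 1  t=0,i=6
  .##.# -> #   bit 13 = 1  t=0,i=1
  .##.. -> .   bit 12 = 0  t=2,i=2
  .#.## -> .   bit 11 = 0  t=0,i=4
  .#.#. -> .   bit 10 = 0  t=3,i=12
  .#..# -> #   bit 9 = 1  t=2,i=17
  .#... -> #   bit 8 = 1  t=0,i=14
  ..### -> .   bit 7 = 0  t=1,i=17
  ..##. -> #   bit 6 = 1  t=0,i=0
  ..#.# -> #   bit 5 = 1  t=2,i=9
  ..#.. -> #   bit 4 = 1  t=5,i=6
  ...## -> #   bit 3 = 1  t=0,i=17
  ...#. -> #   bit 2 = 1  t=5,i=5
  ....# -> .   bit 1 = 0  t=0,i=16
  ..... -> #   bit 0 = 1  t=5,i=3
  bits 11010101101111100110001101111101 = 3586024317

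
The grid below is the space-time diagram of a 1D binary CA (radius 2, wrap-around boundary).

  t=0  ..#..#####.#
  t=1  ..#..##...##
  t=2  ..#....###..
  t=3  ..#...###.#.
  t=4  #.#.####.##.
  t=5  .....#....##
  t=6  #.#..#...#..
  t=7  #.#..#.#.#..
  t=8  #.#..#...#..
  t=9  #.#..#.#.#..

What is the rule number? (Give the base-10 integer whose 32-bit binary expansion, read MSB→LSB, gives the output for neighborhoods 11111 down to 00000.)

  [31] ##### => .  t=0,i=7
  [30] ####. => .  t=0,i=8
  [29] ###.# => .  t=0,i=9
  [28] ###.. => .  t=2,i=9
  [27] ##.## => .  t=4,i=8
  [26] ##.#. => #  t=0,i=10
  [25] ##..# => .  t=1,i=0
  [24] ##... => #  t=1,i=7
  [23] #.### => .  t=4,i=4
  [22] #.##. => .  t=4,i=9
  [21] #.#.# => .  t=4,i=0
  [20] #.#.. => #  t=0,i=11
  [19] #..## => .  t=0,i=4
  [18] #..#. => .  t=0,i=1
  [17] #...# => #  t=1,i=8
  [16] #.... => .  t=2,i=4
  [15] .#### => #  t=0,i=6
  [14] .###. => #  t=2,i=8
  [13] .##.# => #  t=4,i=10
  [12] .##.. => .  t=1,i=6
  [11] .#.## => .  t=4,i=3
  [10] .#.#. => .  t=4,i=1
  [9] .#..# => .  t=0,i=0
  [8] .#... => .  t=2,i=3
  [7] ..### => #  t=0,i=5
  [6] ..##. => .  t=1,i=5
  [5] ..#.# => #  t=6,i=0
  [4] ..#.. => #  t=0,i=2
  [3] ...## => #  t=1,i=9
  [2] ...#. => .  t=2,i=1
  [1] ....# => .  t=2,i=0
  [0] ..... => #  t=5,i=2
  bits 00000101000100101110000010111001 = 85123257

85123257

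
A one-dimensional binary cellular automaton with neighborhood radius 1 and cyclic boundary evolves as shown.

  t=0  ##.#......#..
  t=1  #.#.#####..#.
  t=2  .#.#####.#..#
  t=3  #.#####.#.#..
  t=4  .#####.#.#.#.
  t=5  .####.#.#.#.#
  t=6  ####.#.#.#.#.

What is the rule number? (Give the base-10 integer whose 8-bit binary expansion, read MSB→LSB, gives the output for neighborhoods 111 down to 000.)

  [7] ### => #  t=1,i=5
  [6] ##. => .  t=0,i=1
  [5] #.# => #  t=0,i=2
  [4] #.. => #  t=0,i=4
  [3] .## => #  t=0,i=0
  [2] .#. => .  t=0,i=3
  [1] ..# => .  t=0,i=9
  [0] ... => #  t=0,i=5
  bits 10111001 = 185

185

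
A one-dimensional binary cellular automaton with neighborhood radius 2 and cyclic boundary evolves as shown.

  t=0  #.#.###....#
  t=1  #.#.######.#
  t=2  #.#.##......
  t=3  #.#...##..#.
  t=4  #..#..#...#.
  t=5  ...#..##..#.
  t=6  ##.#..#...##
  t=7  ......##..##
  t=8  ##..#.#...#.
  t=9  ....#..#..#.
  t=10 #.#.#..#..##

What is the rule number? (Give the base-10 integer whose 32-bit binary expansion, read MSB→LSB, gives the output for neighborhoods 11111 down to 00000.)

  nb #####: next=.  (t=1,i=6, bit31=0)
  nb ####.: next=.  (t=1,i=8, bit30=0)
  nb ###.#: next=.  (t=1,i=9, bit29=0)
  nb ###..: next=#  (t=0,i=6, bit28=1)
  nb ##.##: next=.  (t=1,i=10, bit27=0)
  nb ##.#.: next=.  (t=0,i=1, bit26=0)
  nb ##..#: next=.  (t=3,i=8, bit25=0)
  nb ##...: next=#  (t=0,i=7, bit24=1)
  nb #.###: next=#  (t=0,i=4, bit23=1)
  nb #.##.: next=.  (t=1,i=11, bit22=0)
  nb #.#.#: next=#  (t=0,i=2, bit21=1)
  nb #.#..: next=.  (t=3,i=2, bit20=0)
  nb #..##: next=.  (t=5,i=5, bit19=0)
  nb #..#.: next=.  (t=3,i=9, bit18=0)
  nb #...#: next=.  (t=3,i=4, bit17=0)
  nb #....: next=#  (t=0,i=8, bit16=1)
  nb .####: next=#  (t=1,i=5, bit15=1)
  nb .###.: next=#  (t=0,i=5, bit14=1)
  nb .##.#: next=#  (t=0,i=0, bit13=1)
  nb .##..: next=.  (t=2,i=5, bit12=0)
  nb .#.##: next=.  (t=0,i=3, bit11=0)
  nb .#.#.: next=.  (t=2,i=1, bit10=0)
  nb .#..#: next=.  (t=4,i=1, bit9=0)
  nb .#...: next=#  (t=3,i=3, bit8=1)
  nb ..###: next=#  (t=6,i=10, bit7=1)
  nb ..##.: next=#  (t=0,i=11, bit6=1)
  nb ..#.#: next=#  (t=2,i=0, bit5=1)
  nb ..#..: next=#  (t=4,i=3, bit4=1)
  nb ...##: next=.  (t=0,i=10, bit3=0)
  nb ...#.: next=.  (t=2,i=11, bit2=0)
  nb ....#: next=#  (t=0,i=9, bit1=1)
  nb .....: next=.  (t=2,i=8, bit0=0)
  bits 00010001101000011110000111110010 = 295821810

295821810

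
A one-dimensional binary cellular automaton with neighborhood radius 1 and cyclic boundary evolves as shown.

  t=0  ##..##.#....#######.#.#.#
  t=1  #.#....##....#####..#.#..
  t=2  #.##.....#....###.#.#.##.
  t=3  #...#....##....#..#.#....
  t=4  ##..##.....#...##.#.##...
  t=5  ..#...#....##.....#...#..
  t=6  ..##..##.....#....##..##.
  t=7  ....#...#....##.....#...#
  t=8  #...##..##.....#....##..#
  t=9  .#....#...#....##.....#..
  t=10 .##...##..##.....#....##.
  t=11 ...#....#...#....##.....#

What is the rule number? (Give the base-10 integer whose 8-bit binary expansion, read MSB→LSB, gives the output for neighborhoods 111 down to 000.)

  nb ###: next=#  (t=0,i=0, bit7=1)
  nb ##.: next=.  (t=0,i=1, bit6=0)
  nb #.#: next=.  (t=0,i=6, bit5=0)
  nb #..: next=#  (t=0,i=2, bit4=1)
  nb .##: next=.  (t=0,i=4, bit3=0)
  nb .#.: next=#  (t=0,i=7, bit2=1)
  nb ..#: next=.  (t=0,i=3, bit1=0)
  nb ...: next=.  (t=0,i=9, bit0=0)
  bits 10010100 = 148

148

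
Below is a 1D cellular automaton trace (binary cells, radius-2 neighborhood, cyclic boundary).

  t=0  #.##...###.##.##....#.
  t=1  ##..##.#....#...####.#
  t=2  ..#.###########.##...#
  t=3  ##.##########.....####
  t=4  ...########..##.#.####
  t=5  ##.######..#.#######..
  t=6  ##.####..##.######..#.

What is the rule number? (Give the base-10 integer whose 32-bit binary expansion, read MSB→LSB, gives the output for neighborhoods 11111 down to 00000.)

  ##### -> #   bit 31 = 1  t=2,i=6
  ####. -> .   bit 30 = 0  t=1,i=18
  ###.# -> .   bit 29 = 0  t=0,i=9
  ###.. -> .   bit 28 = 0  t=1,i=1
  ##.## -> .   bit 27 = 0  t=0,i=10
  ##.#. -> #   bit 26 = 1  t=1,i=6
  ##..# -> #   bit 25 = 1  t=1,i=2
  ##... -> #   bit 24 = 1  t=0,i=4
  #.### -> #   bit 23 = 1  t=1,i=21
  #.##. -> .   bit 22 = 0  t=0,i=2
  #.#.# -> #   bit 21 = 1  t=0,i=0
  #.#.. -> #   bit 20 = 1  t=1,i=7
  #..## -> .   bit 19 = 0  t=1,i=3
  #..#. -> #   bit 18 = 1  t=2,i=1
  #...# -> #   bit 17 = 1  t=0,i=5
  #.... -> #   bit 16 = 1  t=0,i=17
  .#### -> #   bit 15 = 1  t=1,i=17
  .###. -> .   bit 14 = 0  t=0,i=8
  .##.# -> #   bit 13 = 1  t=0,i=12
  .##.. -> .   bit 12 = 0  t=0,i=3
  .#.## -> #   bit 11 = 1  t=0,i=1
  .#.#. -> #   bit 10 = 1  t=0,i=21
  .#..# -> #   bit 9 = 1  t=2,i=0
  .#... -> #   bit 8 = 1  t=1,i=8
  ..### -> #   bit 7 = 1  t=0,i=7
  ..##. -> #   bit 6 = 1  t=1,i=4
  ..#.# -> .   bit 5 = 0  t=0,i=20
  ..#.. -> #   bit 4 = 1  t=1,i=12
  ...## -> .   bit 3 = 0  t=0,i=6
  ...#. -> #   bit 2 = 1  t=0,i=19
  ....# -> #   bit 1 = 1  t=0,i=18
  ..... -> .   bit 0 = 0  t=3,i=15
  bits 10000111101101111010111111010110 = 2276962262

2276962262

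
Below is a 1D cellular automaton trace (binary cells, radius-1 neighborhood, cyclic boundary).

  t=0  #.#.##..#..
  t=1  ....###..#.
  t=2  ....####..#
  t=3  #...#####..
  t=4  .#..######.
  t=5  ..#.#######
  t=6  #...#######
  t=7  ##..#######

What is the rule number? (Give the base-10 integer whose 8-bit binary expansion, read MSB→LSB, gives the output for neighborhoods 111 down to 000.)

216

  ###|#  b7=1 t=1,i=5
  ##.|#  b6=1 t=0,i=5
  #.#|.  b5=0 t=0,i=1
  #..|#  b4=1 t=0,i=6
  .##|#  b3=1 t=0,i=4
  .#.|.  b2=0 t=0,i=0
  ..#|.  b1=0 t=0,i=7
  ...|.  b0=0 t=1,i=0
  bits 11011000 = 216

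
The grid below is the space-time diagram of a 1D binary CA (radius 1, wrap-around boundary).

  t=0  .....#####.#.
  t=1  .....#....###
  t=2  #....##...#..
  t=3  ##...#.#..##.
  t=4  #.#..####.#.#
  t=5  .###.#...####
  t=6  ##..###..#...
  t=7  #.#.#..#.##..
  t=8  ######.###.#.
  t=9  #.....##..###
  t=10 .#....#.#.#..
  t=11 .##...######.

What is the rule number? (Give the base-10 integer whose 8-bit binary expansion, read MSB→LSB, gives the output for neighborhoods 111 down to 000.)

  [7] ### => .  t=0,i=6
  [6] ##. => .  t=0,i=9
  [5] #.# => #  t=0,i=10
  [4] #.. => #  t=0,i=12
  [3] .## => #  t=0,i=5
  [2] .#. => #  t=0,i=11
  [1] ..# => .  t=0,i=4
  [0] ... => .  t=0,i=0
  bits 00111100 = 60

60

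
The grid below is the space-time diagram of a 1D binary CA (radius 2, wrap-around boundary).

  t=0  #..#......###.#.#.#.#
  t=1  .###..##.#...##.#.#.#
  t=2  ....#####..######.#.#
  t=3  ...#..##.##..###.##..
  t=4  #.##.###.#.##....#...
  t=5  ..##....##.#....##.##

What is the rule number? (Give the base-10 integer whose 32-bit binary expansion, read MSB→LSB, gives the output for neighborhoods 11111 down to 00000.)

  [31] ##### => #  t=2,i=6
  [30] ####. => #  t=2,i=7
  [29] ###.# => .  t=0,i=12
  [28] ###.. => .  t=1,i=3
  [27] ##.## => .  t=3,i=8
  [26] ##.#. => #  t=0,i=13
  [25] ##..# => #  t=0,i=1
  [24] ##... => .  t=3,i=19
  [23] #.### => .  t=1,i=1
  [22] #.##. => #  t=0,i=20
  [21] #.#.# => #  t=0,i=14
  [20] #.#.. => .  t=1,i=9
  [19] #..## => #  t=1,i=5
  [18] #..#. => #  t=0,i=2
  [17] #...# => #  t=1,i=11
  [16] #.... => .  t=0,i=5
  [15] .#### => .  t=2,i=5
  [14] .###. => .  t=0,i=11
  [13] .##.# => #  t=1,i=7
  [12] .##.. => .  t=0,i=0
  [11] .#.## => .  t=0,i=19
  [10] .#.#. => .  t=0,i=15
  [9] .#..# => .  t=3,i=4
  [8] .#... => .  t=0,i=4
  [7] ..### => .  t=0,i=10
  [6] ..##. => #  t=1,i=6
  [5] ..#.# => .  t=4,i=0
  [4] ..#.. => #  t=0,i=3
  [3] ...## => #  t=0,i=9
  [2] ...#. => #  t=3,i=2
  [1] ....# => .  t=0,i=8
  [0] ..... => #  t=0,i=6
  bits 11000110011011100010000001011101 = 3329106013

3329106013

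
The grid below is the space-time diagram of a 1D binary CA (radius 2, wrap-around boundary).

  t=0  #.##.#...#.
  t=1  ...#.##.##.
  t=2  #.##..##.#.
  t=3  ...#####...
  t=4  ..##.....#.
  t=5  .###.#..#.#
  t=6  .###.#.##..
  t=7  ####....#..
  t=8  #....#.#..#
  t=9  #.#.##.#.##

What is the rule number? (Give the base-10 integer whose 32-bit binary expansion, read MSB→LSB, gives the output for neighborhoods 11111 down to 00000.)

  #####|.  b31=0 t=3,i=5
  ####.|.  b30=0 t=3,i=6
  ###.#|#  b29=1 t=5,i=3
  ###..|.  b28=0 t=3,i=7
  ##.##|#  b27=1 t=1,i=7
  ##.#.|.  b26=0 t=0,i=4
  ##..#|#  b25=1 t=2,i=4
  ##...|.  b24=0 t=1,i=10
  #.###|#  b23=1 t=5,i=1
  #.##.|.  b22=0 t=0,i=2
  #.#.#|.  b21=0 t=0,i=0
  #.#..|#  b20=1 t=0,i=5
  #..##|#  b19=1 t=2,i=5
  #..#.|#  b18=1 t=5,i=7
  #...#|.  b17=0 t=0,i=7
  #....|#  b16=1 t=1,i=0
  .####|.  b15=0 t=3,i=4
  .###.|#  b14=1 t=5,i=2
  .##.#|#  b13=1 t=0,i=3
  .##..|#  b12=1 t=1,i=9
  .#.##|.  b11=0 t=0,i=1
  .#.#.|.  b10=0 t=0,i=10
  .#..#|.  b9=0 t=5,i=6
  .#...|#  b8=1 t=0,i=6
  ..###|#  b7=1 t=3,i=3
  ..##.|#  b6=1 t=2,i=6
  ..#.#|#  b5=1 t=0,i=9
  ..#..|.  b4=0 t=4,i=9
  ...##|#  b3=1 t=3,i=2
  ...#.|#  b2=1 t=0,i=8
  ....#|.  b1=0 t=1,i=1
  .....|.  b0=0 t=3,i=0
  bits 00101010100111010111000111101100 = 714961388

714961388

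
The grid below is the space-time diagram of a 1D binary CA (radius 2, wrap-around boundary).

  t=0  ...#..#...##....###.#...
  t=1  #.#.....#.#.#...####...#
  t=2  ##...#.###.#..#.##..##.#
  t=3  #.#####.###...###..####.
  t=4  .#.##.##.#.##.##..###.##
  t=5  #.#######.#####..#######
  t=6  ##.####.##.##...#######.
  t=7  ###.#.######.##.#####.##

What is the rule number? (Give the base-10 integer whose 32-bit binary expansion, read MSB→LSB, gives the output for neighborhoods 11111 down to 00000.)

2907368677

  ##### -> #   bit 31 = 1  t=3,i=4
  ####. -> .   bit 30 = 0  t=1,i=18
  ###.# -> #   bit 29 = 1  t=0,i=18
  ###.. -> .   bit 28 = 0  t=1,i=19
  ##.## -> #   bit 27 = 1  t=2,i=22
  ##.#. -> #   bit 26 = 1  t=0,i=19
  ##..# -> .   bit 25 = 0  t=2,i=18
  ##... -> #   bit 24 = 1  t=0,i=12
  #.### -> .   bit 23 = 0  t=2,i=7
  #.##. -> #   bit 22 = 1  t=2,i=16
  #.#.# -> .   bit 21 = 0  t=1,i=10
  #.#.. -> .   bit 20 = 0  t=0,i=20
  #..## -> #   bit 19 = 1  t=2,i=19
  #..#. -> .   bit 18 = 0  t=0,i=5
  #...# -> #   bit 17 = 1  t=0,i=8
  #.... -> .   bit 16 = 0  t=0,i=13
  .#### -> #   bit 15 = 1  t=1,i=17
  .###. -> #   bit 14 = 1  t=0,i=17
  .##.# -> #   bit 13 = 1  t=1,i=0
  .##.. -> .   bit 12 = 0  t=0,i=11
  .#.## -> #   bit 11 = 1  t=2,i=6
  .#.#. -> #   bit 10 = 1  t=1,i=9
  .#..# -> .   bit 9 = 0  t=0,i=4
  .#... -> .   bit 8 = 0  t=0,i=7
  ..### -> #   bit 7 = 1  t=0,i=16
  ..##. -> #   bit 6 = 1  t=0,i=10
  ..#.# -> #   bit 5 = 1  t=1,i=8
  ..#.. -> .   bit 4 = 0  t=0,i=3
  ...## -> .   bit 3 = 0  t=0,i=9
  ...#. -> #   bit 2 = 1  t=0,i=2
  ....# -> .   bit 1 = 0  t=0,i=1
  ..... -> #   bit 0 = 1  t=0,i=0
  bits 10101101010010101110110011100101 = 2907368677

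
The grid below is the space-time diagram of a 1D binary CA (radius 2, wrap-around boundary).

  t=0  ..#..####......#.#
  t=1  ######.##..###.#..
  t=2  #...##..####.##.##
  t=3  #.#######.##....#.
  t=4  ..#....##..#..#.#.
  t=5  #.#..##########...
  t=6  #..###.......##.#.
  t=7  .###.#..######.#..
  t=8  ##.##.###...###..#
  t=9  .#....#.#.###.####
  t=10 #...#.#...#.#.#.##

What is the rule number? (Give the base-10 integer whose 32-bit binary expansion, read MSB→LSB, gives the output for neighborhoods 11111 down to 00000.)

1989022459

  ##### -> .   bit 31 = 0  t=1,i=2
  ####. -> #   bit 30 = 1  t=0,i=7
  ###.# -> #   bit 29 = 1  t=1,i=5
  ###.. -> #   bit 28 = 1  t=0,i=8
  ##.## -> .   bit 27 = 0  t=1,i=6
  ##.#. -> #   bit 26 = 1  t=1,i=14
  ##..# -> #   bit 25 = 1  t=1,i=9
  ##... -> .   bit 24 = 0  t=0,i=9
  #.### -> #   bit 23 = 1  t=2,i=16
  #.##. -> .   bit 22 = 0  t=1,i=7
  #.#.# -> .   bit 21 = 0  t=3,i=0
  #.#.. -> .   bit 20 = 0  t=0,i=17
  #..## -> #   bit 19 = 1  t=0,i=4
  #..#. -> #   bit 18 = 1  t=0,i=1
  #...# -> #   bit 17 = 1  t=2,i=2
  #.... -> .   bit 16 = 0  t=0,i=10
  .#### -> .   bit 15 = 0  t=0,i=6
  .###. -> .   bit 14 = 0  t=1,i=12
  .##.# -> .   bit 13 = 0  t=2,i=14
  .##.. -> #   bit 12 = 1  t=1,i=8
  .#.## -> .   bit 11 = 0  t=3,i=1
  .#.#. -> .   bit 10 = 0  t=0,i=16
  .#..# -> #   bit 9 = 1  t=0,i=0
  .#... -> .   bit 8 = 0  t=4,i=3
  ..### -> #   bit 7 = 1  t=0,i=5
  ..##. -> #   bit 6 = 1  t=2,i=4
  ..#.# -> #   bit 5 = 1  t=0,i=15
  ..#.. -> #   bit 4 = 1  t=0,i=2
  ...## -> #   bit 3 = 1  t=2,i=3
  ...#. -> .   bit 2 = 0  t=0,i=14
  ....# -> #   bit 1 = 1  t=0,i=13
  ..... -> #   bit 0 = 1  t=0,i=11
  bits 01110110100011100001001011111011 = 1989022459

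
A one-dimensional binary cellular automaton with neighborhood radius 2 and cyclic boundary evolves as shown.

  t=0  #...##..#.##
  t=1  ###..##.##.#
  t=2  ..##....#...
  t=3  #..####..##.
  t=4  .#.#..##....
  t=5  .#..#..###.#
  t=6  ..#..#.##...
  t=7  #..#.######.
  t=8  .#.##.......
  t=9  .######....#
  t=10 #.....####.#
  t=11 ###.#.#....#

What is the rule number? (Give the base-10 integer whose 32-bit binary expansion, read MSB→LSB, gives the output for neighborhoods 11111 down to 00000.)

323181474

  nb #####: next=.  (t=7,i=7, bit31=0)
  nb ####.: next=.  (t=1,i=1, bit30=0)
  nb ###.#: next=.  (t=5,i=9, bit29=0)
  nb ###..: next=#  (t=0,i=0, bit28=1)
  nb ##.##: next=.  (t=1,i=7, bit27=0)
  nb ##.#.: next=.  (t=3,i=11, bit26=0)
  nb ##..#: next=#  (t=0,i=6, bit25=1)
  nb ##...: next=#  (t=0,i=1, bit24=1)
  nb #.###: next=.  (t=0,i=10, bit23=0)
  nb #.##.: next=#  (t=1,i=8, bit22=1)
  nb #.#.#: next=.  (t=5,i=11, bit21=0)
  nb #.#..: next=.  (t=3,i=0, bit20=0)
  nb #..##: next=.  (t=1,i=4, bit19=0)
  nb #..#.: next=.  (t=0,i=7, bit18=0)
  nb #...#: next=#  (t=0,i=2, bit17=1)
  nb #....: next=#  (t=2,i=5, bit16=1)
  nb .####: next=.  (t=1,i=0, bit15=0)
  nb .###.: next=#  (t=0,i=11, bit14=1)
  nb .##.#: next=.  (t=1,i=6, bit13=0)
  nb .##..: next=#  (t=0,i=5, bit12=1)
  nb .#.##: next=#  (t=0,i=9, bit11=1)
  nb .#.#.: next=.  (t=4,i=2, bit10=0)
  nb .#..#: next=#  (t=3,i=1, bit9=1)
  nb .#...: next=#  (t=2,i=9, bit8=1)
  nb ..###: next=#  (t=3,i=3, bit7=1)
  nb ..##.: next=.  (t=0,i=4, bit6=0)
  nb ..#.#: next=#  (t=0,i=8, bit5=1)
  nb ..#..: next=.  (t=2,i=8, bit4=0)
  nb ...##: next=.  (t=0,i=3, bit3=0)
  nb ...#.: next=.  (t=2,i=7, bit2=0)
  nb ....#: next=#  (t=2,i=0, bit1=1)
  nb .....: next=.  (t=2,i=11, bit0=0)
  bits 00010011010000110101101110100010 = 323181474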